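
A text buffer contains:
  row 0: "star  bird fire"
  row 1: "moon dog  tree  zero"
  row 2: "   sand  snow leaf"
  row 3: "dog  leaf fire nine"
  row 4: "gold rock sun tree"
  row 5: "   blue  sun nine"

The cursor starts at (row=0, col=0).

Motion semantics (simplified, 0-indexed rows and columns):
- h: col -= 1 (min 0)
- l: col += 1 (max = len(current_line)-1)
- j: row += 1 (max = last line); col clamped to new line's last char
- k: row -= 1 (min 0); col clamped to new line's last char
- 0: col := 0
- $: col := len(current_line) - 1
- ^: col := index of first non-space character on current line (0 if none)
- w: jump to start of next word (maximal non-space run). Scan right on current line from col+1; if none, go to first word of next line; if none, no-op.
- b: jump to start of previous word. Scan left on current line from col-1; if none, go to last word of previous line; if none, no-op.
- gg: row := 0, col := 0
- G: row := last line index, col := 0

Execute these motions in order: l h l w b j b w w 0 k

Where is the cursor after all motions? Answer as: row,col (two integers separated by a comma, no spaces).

After 1 (l): row=0 col=1 char='t'
After 2 (h): row=0 col=0 char='s'
After 3 (l): row=0 col=1 char='t'
After 4 (w): row=0 col=6 char='b'
After 5 (b): row=0 col=0 char='s'
After 6 (j): row=1 col=0 char='m'
After 7 (b): row=0 col=11 char='f'
After 8 (w): row=1 col=0 char='m'
After 9 (w): row=1 col=5 char='d'
After 10 (0): row=1 col=0 char='m'
After 11 (k): row=0 col=0 char='s'

Answer: 0,0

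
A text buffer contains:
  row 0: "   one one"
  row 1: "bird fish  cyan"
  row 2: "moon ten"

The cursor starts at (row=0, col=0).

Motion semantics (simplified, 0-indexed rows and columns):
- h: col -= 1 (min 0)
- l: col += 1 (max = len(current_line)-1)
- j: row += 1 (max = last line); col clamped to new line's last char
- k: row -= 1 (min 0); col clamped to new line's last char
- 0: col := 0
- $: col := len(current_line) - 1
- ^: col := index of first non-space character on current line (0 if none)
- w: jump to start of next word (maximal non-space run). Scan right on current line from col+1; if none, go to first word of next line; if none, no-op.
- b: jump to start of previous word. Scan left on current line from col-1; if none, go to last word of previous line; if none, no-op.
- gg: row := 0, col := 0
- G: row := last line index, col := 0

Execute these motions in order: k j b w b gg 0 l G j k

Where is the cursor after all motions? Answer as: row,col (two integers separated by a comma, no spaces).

Answer: 1,0

Derivation:
After 1 (k): row=0 col=0 char='_'
After 2 (j): row=1 col=0 char='b'
After 3 (b): row=0 col=7 char='o'
After 4 (w): row=1 col=0 char='b'
After 5 (b): row=0 col=7 char='o'
After 6 (gg): row=0 col=0 char='_'
After 7 (0): row=0 col=0 char='_'
After 8 (l): row=0 col=1 char='_'
After 9 (G): row=2 col=0 char='m'
After 10 (j): row=2 col=0 char='m'
After 11 (k): row=1 col=0 char='b'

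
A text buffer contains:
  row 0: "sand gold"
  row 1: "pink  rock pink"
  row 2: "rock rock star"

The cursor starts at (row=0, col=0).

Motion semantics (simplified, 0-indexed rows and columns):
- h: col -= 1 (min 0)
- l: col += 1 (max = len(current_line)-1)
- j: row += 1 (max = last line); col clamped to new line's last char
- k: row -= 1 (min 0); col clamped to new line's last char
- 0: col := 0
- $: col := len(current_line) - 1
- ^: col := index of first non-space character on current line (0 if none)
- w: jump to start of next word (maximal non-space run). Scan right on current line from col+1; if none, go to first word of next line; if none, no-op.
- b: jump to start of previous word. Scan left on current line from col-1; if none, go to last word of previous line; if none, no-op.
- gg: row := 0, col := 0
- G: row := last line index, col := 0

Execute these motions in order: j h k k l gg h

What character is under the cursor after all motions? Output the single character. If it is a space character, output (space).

After 1 (j): row=1 col=0 char='p'
After 2 (h): row=1 col=0 char='p'
After 3 (k): row=0 col=0 char='s'
After 4 (k): row=0 col=0 char='s'
After 5 (l): row=0 col=1 char='a'
After 6 (gg): row=0 col=0 char='s'
After 7 (h): row=0 col=0 char='s'

Answer: s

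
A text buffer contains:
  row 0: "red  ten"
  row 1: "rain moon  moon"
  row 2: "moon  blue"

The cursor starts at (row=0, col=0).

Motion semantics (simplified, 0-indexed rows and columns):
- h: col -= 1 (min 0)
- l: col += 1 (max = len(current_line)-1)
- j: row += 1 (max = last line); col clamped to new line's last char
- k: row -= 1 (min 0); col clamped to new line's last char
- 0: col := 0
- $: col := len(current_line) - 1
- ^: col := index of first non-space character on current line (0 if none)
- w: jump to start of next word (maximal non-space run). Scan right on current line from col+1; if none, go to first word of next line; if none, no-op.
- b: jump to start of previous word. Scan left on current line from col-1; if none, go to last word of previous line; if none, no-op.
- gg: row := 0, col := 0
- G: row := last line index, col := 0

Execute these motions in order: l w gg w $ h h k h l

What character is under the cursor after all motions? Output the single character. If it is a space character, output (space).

Answer: t

Derivation:
After 1 (l): row=0 col=1 char='e'
After 2 (w): row=0 col=5 char='t'
After 3 (gg): row=0 col=0 char='r'
After 4 (w): row=0 col=5 char='t'
After 5 ($): row=0 col=7 char='n'
After 6 (h): row=0 col=6 char='e'
After 7 (h): row=0 col=5 char='t'
After 8 (k): row=0 col=5 char='t'
After 9 (h): row=0 col=4 char='_'
After 10 (l): row=0 col=5 char='t'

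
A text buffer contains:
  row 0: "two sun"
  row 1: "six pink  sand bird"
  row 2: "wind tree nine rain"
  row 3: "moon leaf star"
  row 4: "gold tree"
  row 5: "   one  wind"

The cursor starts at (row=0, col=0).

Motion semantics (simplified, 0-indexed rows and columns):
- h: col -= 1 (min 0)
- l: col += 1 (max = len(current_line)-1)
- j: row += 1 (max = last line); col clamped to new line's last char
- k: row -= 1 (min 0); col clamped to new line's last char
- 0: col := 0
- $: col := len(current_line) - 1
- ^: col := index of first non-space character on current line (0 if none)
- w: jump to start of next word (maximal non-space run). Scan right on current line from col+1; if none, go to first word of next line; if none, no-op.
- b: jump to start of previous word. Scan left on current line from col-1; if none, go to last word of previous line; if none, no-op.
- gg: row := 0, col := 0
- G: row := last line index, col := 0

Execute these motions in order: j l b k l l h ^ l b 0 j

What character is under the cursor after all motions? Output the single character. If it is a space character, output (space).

Answer: s

Derivation:
After 1 (j): row=1 col=0 char='s'
After 2 (l): row=1 col=1 char='i'
After 3 (b): row=1 col=0 char='s'
After 4 (k): row=0 col=0 char='t'
After 5 (l): row=0 col=1 char='w'
After 6 (l): row=0 col=2 char='o'
After 7 (h): row=0 col=1 char='w'
After 8 (^): row=0 col=0 char='t'
After 9 (l): row=0 col=1 char='w'
After 10 (b): row=0 col=0 char='t'
After 11 (0): row=0 col=0 char='t'
After 12 (j): row=1 col=0 char='s'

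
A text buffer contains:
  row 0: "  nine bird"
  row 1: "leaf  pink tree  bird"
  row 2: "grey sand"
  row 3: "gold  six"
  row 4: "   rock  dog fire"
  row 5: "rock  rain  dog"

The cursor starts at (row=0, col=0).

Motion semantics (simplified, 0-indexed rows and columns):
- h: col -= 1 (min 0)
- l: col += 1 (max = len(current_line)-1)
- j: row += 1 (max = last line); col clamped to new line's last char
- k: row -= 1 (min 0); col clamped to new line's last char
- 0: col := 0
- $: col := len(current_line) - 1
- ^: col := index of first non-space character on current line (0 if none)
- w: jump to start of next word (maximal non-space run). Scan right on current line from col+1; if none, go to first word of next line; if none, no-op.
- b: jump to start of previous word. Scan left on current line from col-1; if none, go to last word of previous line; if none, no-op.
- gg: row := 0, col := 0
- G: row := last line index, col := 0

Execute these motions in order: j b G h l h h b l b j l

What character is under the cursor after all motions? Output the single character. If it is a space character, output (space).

Answer: g

Derivation:
After 1 (j): row=1 col=0 char='l'
After 2 (b): row=0 col=7 char='b'
After 3 (G): row=5 col=0 char='r'
After 4 (h): row=5 col=0 char='r'
After 5 (l): row=5 col=1 char='o'
After 6 (h): row=5 col=0 char='r'
After 7 (h): row=5 col=0 char='r'
After 8 (b): row=4 col=13 char='f'
After 9 (l): row=4 col=14 char='i'
After 10 (b): row=4 col=13 char='f'
After 11 (j): row=5 col=13 char='o'
After 12 (l): row=5 col=14 char='g'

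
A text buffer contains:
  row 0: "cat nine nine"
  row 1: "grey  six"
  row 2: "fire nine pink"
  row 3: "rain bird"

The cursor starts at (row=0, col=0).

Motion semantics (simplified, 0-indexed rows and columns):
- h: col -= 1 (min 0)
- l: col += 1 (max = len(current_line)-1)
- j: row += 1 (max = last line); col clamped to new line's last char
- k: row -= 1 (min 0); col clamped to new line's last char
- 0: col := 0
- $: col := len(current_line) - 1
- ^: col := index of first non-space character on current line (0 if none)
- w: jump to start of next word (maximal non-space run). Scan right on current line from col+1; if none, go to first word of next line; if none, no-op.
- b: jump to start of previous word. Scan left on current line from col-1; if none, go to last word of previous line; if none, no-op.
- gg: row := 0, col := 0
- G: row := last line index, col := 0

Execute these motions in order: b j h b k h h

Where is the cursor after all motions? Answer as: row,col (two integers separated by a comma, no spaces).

Answer: 0,7

Derivation:
After 1 (b): row=0 col=0 char='c'
After 2 (j): row=1 col=0 char='g'
After 3 (h): row=1 col=0 char='g'
After 4 (b): row=0 col=9 char='n'
After 5 (k): row=0 col=9 char='n'
After 6 (h): row=0 col=8 char='_'
After 7 (h): row=0 col=7 char='e'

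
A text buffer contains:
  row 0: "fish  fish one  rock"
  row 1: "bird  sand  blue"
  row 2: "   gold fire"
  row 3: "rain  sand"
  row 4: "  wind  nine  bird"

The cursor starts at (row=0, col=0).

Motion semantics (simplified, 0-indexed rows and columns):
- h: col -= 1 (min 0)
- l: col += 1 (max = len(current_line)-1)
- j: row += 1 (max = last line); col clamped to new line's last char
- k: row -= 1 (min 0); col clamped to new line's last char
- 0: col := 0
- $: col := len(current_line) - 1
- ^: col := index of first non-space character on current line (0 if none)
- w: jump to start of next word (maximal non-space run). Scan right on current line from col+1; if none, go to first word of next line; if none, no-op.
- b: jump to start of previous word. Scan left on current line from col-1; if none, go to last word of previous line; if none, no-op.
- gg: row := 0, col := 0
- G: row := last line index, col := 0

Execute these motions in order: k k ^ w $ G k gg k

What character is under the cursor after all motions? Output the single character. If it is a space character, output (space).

Answer: f

Derivation:
After 1 (k): row=0 col=0 char='f'
After 2 (k): row=0 col=0 char='f'
After 3 (^): row=0 col=0 char='f'
After 4 (w): row=0 col=6 char='f'
After 5 ($): row=0 col=19 char='k'
After 6 (G): row=4 col=0 char='_'
After 7 (k): row=3 col=0 char='r'
After 8 (gg): row=0 col=0 char='f'
After 9 (k): row=0 col=0 char='f'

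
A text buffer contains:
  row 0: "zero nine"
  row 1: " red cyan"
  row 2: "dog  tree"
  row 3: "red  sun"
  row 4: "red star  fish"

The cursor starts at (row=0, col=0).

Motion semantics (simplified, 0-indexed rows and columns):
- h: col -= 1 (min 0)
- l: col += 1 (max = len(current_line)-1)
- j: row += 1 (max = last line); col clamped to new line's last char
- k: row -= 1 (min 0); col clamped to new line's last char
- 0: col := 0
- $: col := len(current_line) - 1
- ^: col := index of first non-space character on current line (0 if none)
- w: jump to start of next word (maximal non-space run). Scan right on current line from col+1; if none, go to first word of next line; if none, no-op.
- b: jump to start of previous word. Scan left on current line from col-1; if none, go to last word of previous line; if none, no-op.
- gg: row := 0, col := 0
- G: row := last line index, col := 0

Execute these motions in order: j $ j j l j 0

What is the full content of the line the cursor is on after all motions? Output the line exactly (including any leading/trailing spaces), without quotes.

After 1 (j): row=1 col=0 char='_'
After 2 ($): row=1 col=8 char='n'
After 3 (j): row=2 col=8 char='e'
After 4 (j): row=3 col=7 char='n'
After 5 (l): row=3 col=7 char='n'
After 6 (j): row=4 col=7 char='r'
After 7 (0): row=4 col=0 char='r'

Answer: red star  fish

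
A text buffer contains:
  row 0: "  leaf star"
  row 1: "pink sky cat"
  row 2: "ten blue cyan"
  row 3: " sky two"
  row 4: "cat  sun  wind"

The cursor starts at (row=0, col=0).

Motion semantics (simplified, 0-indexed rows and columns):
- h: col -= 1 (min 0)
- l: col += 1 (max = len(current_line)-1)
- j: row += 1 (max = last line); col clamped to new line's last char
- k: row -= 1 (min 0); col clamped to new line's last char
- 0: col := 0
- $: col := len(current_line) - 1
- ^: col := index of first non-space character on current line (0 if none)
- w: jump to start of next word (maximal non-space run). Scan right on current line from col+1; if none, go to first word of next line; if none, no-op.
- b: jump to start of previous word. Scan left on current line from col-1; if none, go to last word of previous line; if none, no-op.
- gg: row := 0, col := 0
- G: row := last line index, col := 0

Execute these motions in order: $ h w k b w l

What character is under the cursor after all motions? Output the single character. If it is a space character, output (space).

After 1 ($): row=0 col=10 char='r'
After 2 (h): row=0 col=9 char='a'
After 3 (w): row=1 col=0 char='p'
After 4 (k): row=0 col=0 char='_'
After 5 (b): row=0 col=0 char='_'
After 6 (w): row=0 col=2 char='l'
After 7 (l): row=0 col=3 char='e'

Answer: e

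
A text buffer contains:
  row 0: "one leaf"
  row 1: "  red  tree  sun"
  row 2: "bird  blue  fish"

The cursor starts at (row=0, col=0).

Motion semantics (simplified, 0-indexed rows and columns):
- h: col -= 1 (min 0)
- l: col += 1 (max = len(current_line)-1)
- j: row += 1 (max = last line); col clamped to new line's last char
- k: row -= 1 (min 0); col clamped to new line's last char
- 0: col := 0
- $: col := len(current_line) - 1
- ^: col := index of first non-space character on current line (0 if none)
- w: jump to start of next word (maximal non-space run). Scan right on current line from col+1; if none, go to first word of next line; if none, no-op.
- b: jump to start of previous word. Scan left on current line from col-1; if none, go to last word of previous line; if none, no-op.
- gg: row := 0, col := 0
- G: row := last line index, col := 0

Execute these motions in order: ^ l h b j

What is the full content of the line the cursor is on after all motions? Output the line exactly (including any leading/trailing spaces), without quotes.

Answer:   red  tree  sun

Derivation:
After 1 (^): row=0 col=0 char='o'
After 2 (l): row=0 col=1 char='n'
After 3 (h): row=0 col=0 char='o'
After 4 (b): row=0 col=0 char='o'
After 5 (j): row=1 col=0 char='_'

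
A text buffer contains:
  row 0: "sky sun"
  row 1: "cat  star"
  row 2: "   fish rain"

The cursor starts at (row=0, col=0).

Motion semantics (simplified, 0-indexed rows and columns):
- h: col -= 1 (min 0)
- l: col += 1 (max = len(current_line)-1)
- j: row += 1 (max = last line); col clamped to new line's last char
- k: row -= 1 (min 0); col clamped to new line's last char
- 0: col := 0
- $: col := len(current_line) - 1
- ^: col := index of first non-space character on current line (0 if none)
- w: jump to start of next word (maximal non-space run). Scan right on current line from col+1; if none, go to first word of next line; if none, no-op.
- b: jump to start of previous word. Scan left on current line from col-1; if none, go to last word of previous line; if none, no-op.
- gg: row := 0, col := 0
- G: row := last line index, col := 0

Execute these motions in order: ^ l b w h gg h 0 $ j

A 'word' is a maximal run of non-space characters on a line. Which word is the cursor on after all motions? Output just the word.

Answer: star

Derivation:
After 1 (^): row=0 col=0 char='s'
After 2 (l): row=0 col=1 char='k'
After 3 (b): row=0 col=0 char='s'
After 4 (w): row=0 col=4 char='s'
After 5 (h): row=0 col=3 char='_'
After 6 (gg): row=0 col=0 char='s'
After 7 (h): row=0 col=0 char='s'
After 8 (0): row=0 col=0 char='s'
After 9 ($): row=0 col=6 char='n'
After 10 (j): row=1 col=6 char='t'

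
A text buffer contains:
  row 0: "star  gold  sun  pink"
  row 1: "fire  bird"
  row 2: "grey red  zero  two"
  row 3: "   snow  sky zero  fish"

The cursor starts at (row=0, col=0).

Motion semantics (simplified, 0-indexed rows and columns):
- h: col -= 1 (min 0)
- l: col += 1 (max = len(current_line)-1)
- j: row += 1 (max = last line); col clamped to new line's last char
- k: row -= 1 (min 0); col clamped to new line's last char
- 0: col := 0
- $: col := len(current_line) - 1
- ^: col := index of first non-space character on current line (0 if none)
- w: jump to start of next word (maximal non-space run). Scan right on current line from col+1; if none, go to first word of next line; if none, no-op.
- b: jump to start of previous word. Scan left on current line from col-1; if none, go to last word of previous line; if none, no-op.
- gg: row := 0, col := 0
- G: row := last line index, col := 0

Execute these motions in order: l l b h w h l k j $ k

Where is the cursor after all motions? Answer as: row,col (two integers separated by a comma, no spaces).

Answer: 0,9

Derivation:
After 1 (l): row=0 col=1 char='t'
After 2 (l): row=0 col=2 char='a'
After 3 (b): row=0 col=0 char='s'
After 4 (h): row=0 col=0 char='s'
After 5 (w): row=0 col=6 char='g'
After 6 (h): row=0 col=5 char='_'
After 7 (l): row=0 col=6 char='g'
After 8 (k): row=0 col=6 char='g'
After 9 (j): row=1 col=6 char='b'
After 10 ($): row=1 col=9 char='d'
After 11 (k): row=0 col=9 char='d'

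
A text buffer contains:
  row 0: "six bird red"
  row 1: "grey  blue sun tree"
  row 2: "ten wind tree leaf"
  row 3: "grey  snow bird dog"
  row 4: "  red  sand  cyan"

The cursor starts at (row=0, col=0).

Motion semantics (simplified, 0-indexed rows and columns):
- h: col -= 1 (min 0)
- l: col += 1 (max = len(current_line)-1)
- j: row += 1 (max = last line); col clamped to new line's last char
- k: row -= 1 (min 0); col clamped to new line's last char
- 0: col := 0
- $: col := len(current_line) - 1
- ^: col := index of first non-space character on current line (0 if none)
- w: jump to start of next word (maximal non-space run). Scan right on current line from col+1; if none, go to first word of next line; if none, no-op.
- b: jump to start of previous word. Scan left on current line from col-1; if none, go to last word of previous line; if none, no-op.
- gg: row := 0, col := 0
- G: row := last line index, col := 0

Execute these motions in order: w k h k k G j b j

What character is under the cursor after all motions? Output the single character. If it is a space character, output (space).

After 1 (w): row=0 col=4 char='b'
After 2 (k): row=0 col=4 char='b'
After 3 (h): row=0 col=3 char='_'
After 4 (k): row=0 col=3 char='_'
After 5 (k): row=0 col=3 char='_'
After 6 (G): row=4 col=0 char='_'
After 7 (j): row=4 col=0 char='_'
After 8 (b): row=3 col=16 char='d'
After 9 (j): row=4 col=16 char='n'

Answer: n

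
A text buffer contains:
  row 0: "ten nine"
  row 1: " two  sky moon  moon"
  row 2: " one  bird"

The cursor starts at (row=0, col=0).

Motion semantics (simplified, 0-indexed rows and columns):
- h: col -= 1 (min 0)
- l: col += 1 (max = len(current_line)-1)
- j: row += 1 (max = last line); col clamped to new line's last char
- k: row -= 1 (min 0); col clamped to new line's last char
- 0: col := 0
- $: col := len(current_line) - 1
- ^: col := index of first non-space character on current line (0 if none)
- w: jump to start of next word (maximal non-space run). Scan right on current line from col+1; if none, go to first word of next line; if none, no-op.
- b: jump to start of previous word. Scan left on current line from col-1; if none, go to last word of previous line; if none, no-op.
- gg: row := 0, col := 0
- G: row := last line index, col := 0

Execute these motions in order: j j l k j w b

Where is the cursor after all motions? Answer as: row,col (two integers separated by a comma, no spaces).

Answer: 2,1

Derivation:
After 1 (j): row=1 col=0 char='_'
After 2 (j): row=2 col=0 char='_'
After 3 (l): row=2 col=1 char='o'
After 4 (k): row=1 col=1 char='t'
After 5 (j): row=2 col=1 char='o'
After 6 (w): row=2 col=6 char='b'
After 7 (b): row=2 col=1 char='o'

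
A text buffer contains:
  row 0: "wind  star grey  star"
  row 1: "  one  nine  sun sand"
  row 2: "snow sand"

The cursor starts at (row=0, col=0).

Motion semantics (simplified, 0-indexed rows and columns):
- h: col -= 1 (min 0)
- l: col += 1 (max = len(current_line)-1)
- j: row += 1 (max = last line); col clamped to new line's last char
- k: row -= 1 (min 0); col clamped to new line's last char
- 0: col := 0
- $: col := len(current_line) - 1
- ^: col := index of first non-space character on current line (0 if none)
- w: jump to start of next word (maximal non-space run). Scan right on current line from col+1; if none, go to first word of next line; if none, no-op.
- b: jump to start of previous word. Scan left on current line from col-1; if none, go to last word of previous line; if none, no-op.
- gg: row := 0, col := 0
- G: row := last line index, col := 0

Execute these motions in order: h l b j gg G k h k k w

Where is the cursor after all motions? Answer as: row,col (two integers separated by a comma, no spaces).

After 1 (h): row=0 col=0 char='w'
After 2 (l): row=0 col=1 char='i'
After 3 (b): row=0 col=0 char='w'
After 4 (j): row=1 col=0 char='_'
After 5 (gg): row=0 col=0 char='w'
After 6 (G): row=2 col=0 char='s'
After 7 (k): row=1 col=0 char='_'
After 8 (h): row=1 col=0 char='_'
After 9 (k): row=0 col=0 char='w'
After 10 (k): row=0 col=0 char='w'
After 11 (w): row=0 col=6 char='s'

Answer: 0,6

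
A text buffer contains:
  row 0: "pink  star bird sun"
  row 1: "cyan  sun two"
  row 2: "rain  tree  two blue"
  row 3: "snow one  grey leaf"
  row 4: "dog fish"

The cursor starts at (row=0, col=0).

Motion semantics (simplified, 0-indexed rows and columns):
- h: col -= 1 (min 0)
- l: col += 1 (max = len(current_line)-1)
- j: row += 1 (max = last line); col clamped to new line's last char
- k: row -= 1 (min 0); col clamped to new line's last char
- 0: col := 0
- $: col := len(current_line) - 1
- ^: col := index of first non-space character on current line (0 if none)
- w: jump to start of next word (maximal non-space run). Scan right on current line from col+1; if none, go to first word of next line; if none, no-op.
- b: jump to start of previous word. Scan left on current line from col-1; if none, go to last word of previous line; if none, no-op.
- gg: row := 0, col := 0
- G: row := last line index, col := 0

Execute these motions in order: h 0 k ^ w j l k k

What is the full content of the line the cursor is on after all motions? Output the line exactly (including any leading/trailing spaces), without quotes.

Answer: pink  star bird sun

Derivation:
After 1 (h): row=0 col=0 char='p'
After 2 (0): row=0 col=0 char='p'
After 3 (k): row=0 col=0 char='p'
After 4 (^): row=0 col=0 char='p'
After 5 (w): row=0 col=6 char='s'
After 6 (j): row=1 col=6 char='s'
After 7 (l): row=1 col=7 char='u'
After 8 (k): row=0 col=7 char='t'
After 9 (k): row=0 col=7 char='t'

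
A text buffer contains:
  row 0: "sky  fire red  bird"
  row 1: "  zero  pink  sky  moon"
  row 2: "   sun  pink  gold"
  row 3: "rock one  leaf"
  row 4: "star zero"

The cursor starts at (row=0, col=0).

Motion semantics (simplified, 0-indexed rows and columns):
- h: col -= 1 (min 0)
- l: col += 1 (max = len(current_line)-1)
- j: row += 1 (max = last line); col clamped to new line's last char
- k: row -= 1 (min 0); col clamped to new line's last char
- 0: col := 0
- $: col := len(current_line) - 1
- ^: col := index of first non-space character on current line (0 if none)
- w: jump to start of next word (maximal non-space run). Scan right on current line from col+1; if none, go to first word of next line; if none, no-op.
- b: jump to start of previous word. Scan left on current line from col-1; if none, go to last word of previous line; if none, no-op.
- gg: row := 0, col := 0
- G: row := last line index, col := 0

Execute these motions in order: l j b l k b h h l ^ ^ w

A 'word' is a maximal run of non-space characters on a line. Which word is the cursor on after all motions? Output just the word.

Answer: fire

Derivation:
After 1 (l): row=0 col=1 char='k'
After 2 (j): row=1 col=1 char='_'
After 3 (b): row=0 col=15 char='b'
After 4 (l): row=0 col=16 char='i'
After 5 (k): row=0 col=16 char='i'
After 6 (b): row=0 col=15 char='b'
After 7 (h): row=0 col=14 char='_'
After 8 (h): row=0 col=13 char='_'
After 9 (l): row=0 col=14 char='_'
After 10 (^): row=0 col=0 char='s'
After 11 (^): row=0 col=0 char='s'
After 12 (w): row=0 col=5 char='f'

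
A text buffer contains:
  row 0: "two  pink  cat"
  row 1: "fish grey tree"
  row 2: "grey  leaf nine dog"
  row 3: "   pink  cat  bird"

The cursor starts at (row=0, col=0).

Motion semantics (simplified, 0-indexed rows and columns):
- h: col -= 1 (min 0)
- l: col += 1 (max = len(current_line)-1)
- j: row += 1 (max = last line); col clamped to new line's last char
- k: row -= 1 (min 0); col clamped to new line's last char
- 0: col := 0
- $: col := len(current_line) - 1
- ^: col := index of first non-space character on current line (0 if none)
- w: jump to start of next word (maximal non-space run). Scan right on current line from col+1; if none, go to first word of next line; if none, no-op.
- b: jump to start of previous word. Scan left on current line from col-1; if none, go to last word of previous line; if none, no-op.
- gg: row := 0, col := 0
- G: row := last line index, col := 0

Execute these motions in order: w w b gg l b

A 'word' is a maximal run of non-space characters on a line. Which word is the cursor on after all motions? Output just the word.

Answer: two

Derivation:
After 1 (w): row=0 col=5 char='p'
After 2 (w): row=0 col=11 char='c'
After 3 (b): row=0 col=5 char='p'
After 4 (gg): row=0 col=0 char='t'
After 5 (l): row=0 col=1 char='w'
After 6 (b): row=0 col=0 char='t'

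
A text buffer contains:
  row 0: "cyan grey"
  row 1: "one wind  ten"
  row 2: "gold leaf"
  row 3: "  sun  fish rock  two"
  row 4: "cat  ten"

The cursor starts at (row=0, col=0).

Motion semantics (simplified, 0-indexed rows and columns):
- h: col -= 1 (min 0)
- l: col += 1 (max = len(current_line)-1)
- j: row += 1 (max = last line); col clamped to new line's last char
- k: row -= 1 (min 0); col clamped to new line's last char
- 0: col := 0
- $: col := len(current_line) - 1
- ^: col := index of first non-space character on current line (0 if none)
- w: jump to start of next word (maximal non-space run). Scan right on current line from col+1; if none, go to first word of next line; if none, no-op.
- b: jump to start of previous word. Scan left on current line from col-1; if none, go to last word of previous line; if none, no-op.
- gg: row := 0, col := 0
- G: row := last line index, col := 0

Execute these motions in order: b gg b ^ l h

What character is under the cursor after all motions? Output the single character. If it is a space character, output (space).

Answer: c

Derivation:
After 1 (b): row=0 col=0 char='c'
After 2 (gg): row=0 col=0 char='c'
After 3 (b): row=0 col=0 char='c'
After 4 (^): row=0 col=0 char='c'
After 5 (l): row=0 col=1 char='y'
After 6 (h): row=0 col=0 char='c'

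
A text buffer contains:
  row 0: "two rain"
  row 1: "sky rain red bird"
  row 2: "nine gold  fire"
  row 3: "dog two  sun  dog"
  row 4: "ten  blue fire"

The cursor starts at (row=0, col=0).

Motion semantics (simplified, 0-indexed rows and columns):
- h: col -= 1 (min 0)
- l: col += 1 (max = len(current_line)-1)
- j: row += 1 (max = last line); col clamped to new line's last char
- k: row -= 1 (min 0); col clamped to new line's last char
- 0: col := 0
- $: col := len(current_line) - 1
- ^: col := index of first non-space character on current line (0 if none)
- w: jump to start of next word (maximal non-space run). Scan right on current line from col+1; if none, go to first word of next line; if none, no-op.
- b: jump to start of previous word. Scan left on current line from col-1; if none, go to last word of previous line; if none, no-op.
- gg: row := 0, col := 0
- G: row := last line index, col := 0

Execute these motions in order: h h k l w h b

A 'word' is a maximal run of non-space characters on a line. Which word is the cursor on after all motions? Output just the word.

Answer: two

Derivation:
After 1 (h): row=0 col=0 char='t'
After 2 (h): row=0 col=0 char='t'
After 3 (k): row=0 col=0 char='t'
After 4 (l): row=0 col=1 char='w'
After 5 (w): row=0 col=4 char='r'
After 6 (h): row=0 col=3 char='_'
After 7 (b): row=0 col=0 char='t'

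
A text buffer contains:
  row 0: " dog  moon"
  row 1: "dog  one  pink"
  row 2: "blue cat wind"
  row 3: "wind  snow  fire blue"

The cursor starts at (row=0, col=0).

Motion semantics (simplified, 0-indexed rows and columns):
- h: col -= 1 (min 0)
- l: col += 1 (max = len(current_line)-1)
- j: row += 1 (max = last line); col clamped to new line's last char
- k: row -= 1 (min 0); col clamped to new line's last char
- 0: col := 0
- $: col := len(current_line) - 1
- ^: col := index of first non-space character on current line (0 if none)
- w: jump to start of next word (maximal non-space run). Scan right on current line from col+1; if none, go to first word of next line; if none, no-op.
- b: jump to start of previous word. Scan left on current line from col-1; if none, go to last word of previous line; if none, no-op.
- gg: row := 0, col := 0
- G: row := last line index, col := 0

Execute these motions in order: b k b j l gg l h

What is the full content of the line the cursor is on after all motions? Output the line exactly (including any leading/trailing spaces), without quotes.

Answer:  dog  moon

Derivation:
After 1 (b): row=0 col=0 char='_'
After 2 (k): row=0 col=0 char='_'
After 3 (b): row=0 col=0 char='_'
After 4 (j): row=1 col=0 char='d'
After 5 (l): row=1 col=1 char='o'
After 6 (gg): row=0 col=0 char='_'
After 7 (l): row=0 col=1 char='d'
After 8 (h): row=0 col=0 char='_'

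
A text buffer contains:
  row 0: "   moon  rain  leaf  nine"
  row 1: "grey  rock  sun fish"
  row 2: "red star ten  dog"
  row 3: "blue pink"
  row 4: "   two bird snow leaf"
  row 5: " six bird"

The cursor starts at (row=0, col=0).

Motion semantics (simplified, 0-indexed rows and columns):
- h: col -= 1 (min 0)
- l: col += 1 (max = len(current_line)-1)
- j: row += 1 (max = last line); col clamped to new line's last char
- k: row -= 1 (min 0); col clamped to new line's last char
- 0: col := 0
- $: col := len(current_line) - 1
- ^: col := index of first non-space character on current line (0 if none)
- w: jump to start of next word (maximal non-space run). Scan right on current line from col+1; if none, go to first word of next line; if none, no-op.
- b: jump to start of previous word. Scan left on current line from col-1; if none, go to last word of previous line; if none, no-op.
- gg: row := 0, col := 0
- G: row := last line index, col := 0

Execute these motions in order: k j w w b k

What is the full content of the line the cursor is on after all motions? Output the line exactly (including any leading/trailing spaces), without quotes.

After 1 (k): row=0 col=0 char='_'
After 2 (j): row=1 col=0 char='g'
After 3 (w): row=1 col=6 char='r'
After 4 (w): row=1 col=12 char='s'
After 5 (b): row=1 col=6 char='r'
After 6 (k): row=0 col=6 char='n'

Answer:    moon  rain  leaf  nine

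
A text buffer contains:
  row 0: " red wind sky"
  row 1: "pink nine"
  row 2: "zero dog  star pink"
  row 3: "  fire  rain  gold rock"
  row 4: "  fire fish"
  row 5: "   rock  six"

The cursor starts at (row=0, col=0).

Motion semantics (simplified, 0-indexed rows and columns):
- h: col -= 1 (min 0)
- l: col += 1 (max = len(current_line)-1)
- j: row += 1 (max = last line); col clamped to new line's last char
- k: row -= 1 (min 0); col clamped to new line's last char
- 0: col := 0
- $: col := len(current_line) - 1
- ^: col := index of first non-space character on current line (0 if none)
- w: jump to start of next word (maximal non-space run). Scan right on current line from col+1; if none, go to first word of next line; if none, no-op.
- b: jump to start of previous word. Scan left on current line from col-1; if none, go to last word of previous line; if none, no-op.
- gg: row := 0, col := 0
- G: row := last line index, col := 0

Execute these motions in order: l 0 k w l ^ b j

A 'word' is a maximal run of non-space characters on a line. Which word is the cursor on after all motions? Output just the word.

Answer: pink

Derivation:
After 1 (l): row=0 col=1 char='r'
After 2 (0): row=0 col=0 char='_'
After 3 (k): row=0 col=0 char='_'
After 4 (w): row=0 col=1 char='r'
After 5 (l): row=0 col=2 char='e'
After 6 (^): row=0 col=1 char='r'
After 7 (b): row=0 col=1 char='r'
After 8 (j): row=1 col=1 char='i'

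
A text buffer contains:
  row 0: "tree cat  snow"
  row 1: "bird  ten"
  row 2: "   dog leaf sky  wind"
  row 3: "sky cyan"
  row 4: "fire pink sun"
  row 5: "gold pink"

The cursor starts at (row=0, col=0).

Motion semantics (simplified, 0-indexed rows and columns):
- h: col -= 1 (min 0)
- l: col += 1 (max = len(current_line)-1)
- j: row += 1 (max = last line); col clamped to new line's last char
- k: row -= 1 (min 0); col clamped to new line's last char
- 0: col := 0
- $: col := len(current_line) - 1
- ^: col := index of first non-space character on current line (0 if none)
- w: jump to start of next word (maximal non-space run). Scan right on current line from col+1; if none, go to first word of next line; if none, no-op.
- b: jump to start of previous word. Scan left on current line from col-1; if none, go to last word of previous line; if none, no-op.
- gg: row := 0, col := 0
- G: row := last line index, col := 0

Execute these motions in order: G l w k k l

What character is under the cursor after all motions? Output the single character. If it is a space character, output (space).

Answer: a

Derivation:
After 1 (G): row=5 col=0 char='g'
After 2 (l): row=5 col=1 char='o'
After 3 (w): row=5 col=5 char='p'
After 4 (k): row=4 col=5 char='p'
After 5 (k): row=3 col=5 char='y'
After 6 (l): row=3 col=6 char='a'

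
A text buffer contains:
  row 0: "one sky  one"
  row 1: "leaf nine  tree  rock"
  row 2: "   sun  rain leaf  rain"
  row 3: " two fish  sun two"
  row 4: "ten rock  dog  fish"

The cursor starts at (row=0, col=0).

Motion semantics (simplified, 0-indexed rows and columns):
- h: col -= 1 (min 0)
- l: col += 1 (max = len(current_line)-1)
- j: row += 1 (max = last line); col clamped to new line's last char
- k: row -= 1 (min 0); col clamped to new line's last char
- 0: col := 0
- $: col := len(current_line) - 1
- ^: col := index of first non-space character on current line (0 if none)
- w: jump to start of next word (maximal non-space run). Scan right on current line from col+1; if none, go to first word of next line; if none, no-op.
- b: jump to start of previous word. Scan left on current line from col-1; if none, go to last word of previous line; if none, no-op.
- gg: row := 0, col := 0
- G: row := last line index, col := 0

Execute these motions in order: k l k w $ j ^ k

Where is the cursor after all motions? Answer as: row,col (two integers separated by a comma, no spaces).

After 1 (k): row=0 col=0 char='o'
After 2 (l): row=0 col=1 char='n'
After 3 (k): row=0 col=1 char='n'
After 4 (w): row=0 col=4 char='s'
After 5 ($): row=0 col=11 char='e'
After 6 (j): row=1 col=11 char='t'
After 7 (^): row=1 col=0 char='l'
After 8 (k): row=0 col=0 char='o'

Answer: 0,0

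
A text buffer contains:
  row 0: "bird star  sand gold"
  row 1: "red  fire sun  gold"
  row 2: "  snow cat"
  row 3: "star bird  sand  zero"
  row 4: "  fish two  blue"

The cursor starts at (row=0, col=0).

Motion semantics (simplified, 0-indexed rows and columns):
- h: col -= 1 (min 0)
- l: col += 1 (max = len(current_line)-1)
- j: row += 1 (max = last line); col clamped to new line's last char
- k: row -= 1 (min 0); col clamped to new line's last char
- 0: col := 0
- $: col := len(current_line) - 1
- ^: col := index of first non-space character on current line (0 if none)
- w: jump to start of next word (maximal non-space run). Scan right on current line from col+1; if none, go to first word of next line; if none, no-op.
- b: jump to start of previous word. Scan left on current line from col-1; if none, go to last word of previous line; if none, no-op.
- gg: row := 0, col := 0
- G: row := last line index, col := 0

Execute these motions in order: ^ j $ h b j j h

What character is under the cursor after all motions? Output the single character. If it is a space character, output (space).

Answer: d

Derivation:
After 1 (^): row=0 col=0 char='b'
After 2 (j): row=1 col=0 char='r'
After 3 ($): row=1 col=18 char='d'
After 4 (h): row=1 col=17 char='l'
After 5 (b): row=1 col=15 char='g'
After 6 (j): row=2 col=9 char='t'
After 7 (j): row=3 col=9 char='_'
After 8 (h): row=3 col=8 char='d'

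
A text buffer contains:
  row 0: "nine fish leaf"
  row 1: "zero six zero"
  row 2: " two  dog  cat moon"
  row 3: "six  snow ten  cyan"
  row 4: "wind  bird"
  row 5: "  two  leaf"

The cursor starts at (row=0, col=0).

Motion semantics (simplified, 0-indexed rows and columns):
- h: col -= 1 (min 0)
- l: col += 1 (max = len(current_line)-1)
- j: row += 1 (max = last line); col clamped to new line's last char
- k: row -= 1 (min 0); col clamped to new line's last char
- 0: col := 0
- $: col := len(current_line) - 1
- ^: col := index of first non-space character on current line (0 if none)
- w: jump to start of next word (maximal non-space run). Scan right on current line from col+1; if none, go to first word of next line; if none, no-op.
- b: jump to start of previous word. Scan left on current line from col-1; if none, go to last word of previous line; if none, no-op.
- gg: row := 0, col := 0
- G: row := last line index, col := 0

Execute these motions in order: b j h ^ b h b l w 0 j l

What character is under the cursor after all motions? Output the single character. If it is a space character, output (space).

After 1 (b): row=0 col=0 char='n'
After 2 (j): row=1 col=0 char='z'
After 3 (h): row=1 col=0 char='z'
After 4 (^): row=1 col=0 char='z'
After 5 (b): row=0 col=10 char='l'
After 6 (h): row=0 col=9 char='_'
After 7 (b): row=0 col=5 char='f'
After 8 (l): row=0 col=6 char='i'
After 9 (w): row=0 col=10 char='l'
After 10 (0): row=0 col=0 char='n'
After 11 (j): row=1 col=0 char='z'
After 12 (l): row=1 col=1 char='e'

Answer: e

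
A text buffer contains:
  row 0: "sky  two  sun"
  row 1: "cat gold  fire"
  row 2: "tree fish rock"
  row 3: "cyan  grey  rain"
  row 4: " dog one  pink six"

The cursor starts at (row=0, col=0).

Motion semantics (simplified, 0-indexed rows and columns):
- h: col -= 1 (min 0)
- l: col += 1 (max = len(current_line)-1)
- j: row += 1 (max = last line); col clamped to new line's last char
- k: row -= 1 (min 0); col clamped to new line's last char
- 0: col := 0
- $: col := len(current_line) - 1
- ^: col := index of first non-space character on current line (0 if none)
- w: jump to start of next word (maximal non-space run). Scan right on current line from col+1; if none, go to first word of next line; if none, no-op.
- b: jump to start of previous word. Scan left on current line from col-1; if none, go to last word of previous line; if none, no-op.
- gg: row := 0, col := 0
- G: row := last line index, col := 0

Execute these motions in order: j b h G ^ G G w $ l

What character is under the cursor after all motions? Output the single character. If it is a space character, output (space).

After 1 (j): row=1 col=0 char='c'
After 2 (b): row=0 col=10 char='s'
After 3 (h): row=0 col=9 char='_'
After 4 (G): row=4 col=0 char='_'
After 5 (^): row=4 col=1 char='d'
After 6 (G): row=4 col=0 char='_'
After 7 (G): row=4 col=0 char='_'
After 8 (w): row=4 col=1 char='d'
After 9 ($): row=4 col=17 char='x'
After 10 (l): row=4 col=17 char='x'

Answer: x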